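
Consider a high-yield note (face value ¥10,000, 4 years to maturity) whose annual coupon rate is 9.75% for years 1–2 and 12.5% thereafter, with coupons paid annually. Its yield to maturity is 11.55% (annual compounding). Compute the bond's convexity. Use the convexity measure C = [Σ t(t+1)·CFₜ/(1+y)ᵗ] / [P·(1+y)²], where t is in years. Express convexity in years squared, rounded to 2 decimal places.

13.30

With y = 0.1155:
  t   CF        PV=CF/(1+0.1155)^t    t·PV        t(t+1)·PV
  1       975.00       874.0475       874.0475       1,748.0950
  2       975.00       783.5477     1,567.0955       4,701.2865
  3     1,250.00       900.5364     2,701.6093      10,806.4372
  4    11,250.00     7,265.6458    29,062.5833     145,312.9166
  Σ                  9,823.7775    34,205.3356     162,568.7353
P = 9,823.7775.
Convexity = Σ t(t+1)·PV / [P·(1+y)²] = 162,568.7353 / (9,823.7775 × 1.244340) = 13.29901.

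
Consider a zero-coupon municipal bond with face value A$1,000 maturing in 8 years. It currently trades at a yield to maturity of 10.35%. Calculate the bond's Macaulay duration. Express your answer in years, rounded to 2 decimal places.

8.00 years

A zero-coupon bond has a single cash flow at maturity, so its Macaulay duration equals its maturity: 8 years.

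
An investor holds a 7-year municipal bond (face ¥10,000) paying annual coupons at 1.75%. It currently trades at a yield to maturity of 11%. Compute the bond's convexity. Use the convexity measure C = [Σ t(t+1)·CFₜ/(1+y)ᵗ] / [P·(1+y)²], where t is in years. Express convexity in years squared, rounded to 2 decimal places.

41.22

With y = 0.11:
  t   CF        PV=CF/(1+0.11)^t    t·PV        t(t+1)·PV
  1       175.00       157.6577       157.6577         315.3153
  2       175.00       142.0339       284.0679         852.2036
  3       175.00       127.9585       383.8755       1,535.5019
  4       175.00       115.2779       461.1117       2,305.5584
  5       175.00       103.8540       519.2699       3,115.6195
  6       175.00        93.5621       561.3729       3,929.6101
  7    10,175.00     4,900.8743    34,306.1203     274,448.9625
  Σ                  5,641.2185    36,673.4758     286,502.7713
P = 5,641.2185.
Convexity = Σ t(t+1)·PV / [P·(1+y)²] = 286,502.7713 / (5,641.2185 × 1.232100) = 41.22019.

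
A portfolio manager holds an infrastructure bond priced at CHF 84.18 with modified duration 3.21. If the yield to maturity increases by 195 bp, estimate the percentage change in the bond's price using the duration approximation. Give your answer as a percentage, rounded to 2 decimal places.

Duration approximation: ΔP/P ≈ -D_mod · Δy = -3.21 × (+0.0195) = -0.062595.
As a percentage: -6.2595%.

-6.26%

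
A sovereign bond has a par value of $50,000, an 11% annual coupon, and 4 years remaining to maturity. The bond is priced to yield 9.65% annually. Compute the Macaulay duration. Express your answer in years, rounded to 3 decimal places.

Periodic yield y = 0.0965. Discount each cash flow and weight by its year:
  t   CF        PV=CF/(1+0.0965)^t    t·PV
  1     5,500.00     5,015.9599     5,015.9599
  2     5,500.00     4,574.5188     9,149.0376
  3     5,500.00     4,171.9278    12,515.7833
  4    55,500.00    38,393.5649   153,574.2597
  Σ                 52,155.9714   180,255.0405
Price P = Σ PV = 52,155.9714.
Macaulay duration = Σ(t·PV) / P = 180,255.0405 / 52,155.9714 = 3.45608 years.

3.456 years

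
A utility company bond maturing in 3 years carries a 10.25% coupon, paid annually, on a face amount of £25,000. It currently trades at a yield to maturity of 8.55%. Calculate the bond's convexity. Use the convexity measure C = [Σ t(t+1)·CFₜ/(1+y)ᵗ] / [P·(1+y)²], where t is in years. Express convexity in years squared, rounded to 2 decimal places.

8.99

With y = 0.0855:
  t   CF        PV=CF/(1+0.0855)^t    t·PV        t(t+1)·PV
  1     2,562.50     2,360.6633     2,360.6633       4,721.3266
  2     2,562.50     2,174.7244     4,349.4487      13,048.3461
  3    27,562.50    21,549.0994    64,647.2981     258,589.1922
  Σ                 26,084.4870    71,357.4101     276,358.8649
P = 26,084.4870.
Convexity = Σ t(t+1)·PV / [P·(1+y)²] = 276,358.8649 / (26,084.4870 × 1.178310) = 8.99149.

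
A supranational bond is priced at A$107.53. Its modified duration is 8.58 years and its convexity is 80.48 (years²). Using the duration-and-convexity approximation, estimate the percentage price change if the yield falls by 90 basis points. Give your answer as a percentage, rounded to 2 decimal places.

+8.05%

Duration effect: -D_mod·Δy = -8.58 × (-0.009) = +0.077220
Convexity effect: ½·C·(Δy)² = 0.5 × 80.48 × (-0.009)² = +0.00325944
ΔP/P ≈ +0.077220 + 0.00325944 = +0.08047944
= +8.047944%.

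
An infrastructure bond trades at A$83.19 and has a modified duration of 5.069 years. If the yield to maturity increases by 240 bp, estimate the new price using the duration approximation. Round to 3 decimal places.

Duration approximation: ΔP/P ≈ -D_mod · Δy = -5.069 × (+0.024) = -0.121656.
New price ≈ 83.19 × (1 - 0.121656) = 73.06943736.

A$73.069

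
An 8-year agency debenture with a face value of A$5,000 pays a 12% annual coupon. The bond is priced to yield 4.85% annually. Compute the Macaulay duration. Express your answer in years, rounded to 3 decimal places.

Periodic yield y = 0.0485. Discount each cash flow and weight by its year:
  t   CF        PV=CF/(1+0.0485)^t    t·PV
  1       600.00       572.2461       572.2461
  2       600.00       545.7759     1,091.5519
  3       600.00       520.5302     1,561.5907
  4       600.00       496.4523     1,985.8091
  5       600.00       473.4881     2,367.4405
  6       600.00       451.5862     2,709.5171
  7       600.00       430.6974     3,014.8815
  8     5,600.00     3,833.8979    30,671.1836
  Σ                  7,324.6741    43,974.2204
Price P = Σ PV = 7,324.6741.
Macaulay duration = Σ(t·PV) / P = 43,974.2204 / 7,324.6741 = 6.00357 years.

6.004 years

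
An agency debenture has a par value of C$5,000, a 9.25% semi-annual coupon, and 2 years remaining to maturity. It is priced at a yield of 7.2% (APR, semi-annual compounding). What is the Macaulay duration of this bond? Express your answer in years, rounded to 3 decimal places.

1.874 years

Periodic yield y = 0.036. Discount each cash flow and weight by its period:
  t   CF        PV=CF/(1+0.036)^t    t·PV
  1       231.25       223.2143       223.2143
  2       231.25       215.4578       430.9156
  3       231.25       207.9709       623.9126
  4     5,231.25     4,541.1563    18,164.6254
  Σ                  5,187.7993    19,442.6678
Price P = Σ PV = 5,187.7993.
Macaulay duration = Σ(t·PV) / P = 19,442.6678 / 5,187.7993 = 3.74777 half-year periods.
In years: 3.74777 / 2 = 1.87388 years.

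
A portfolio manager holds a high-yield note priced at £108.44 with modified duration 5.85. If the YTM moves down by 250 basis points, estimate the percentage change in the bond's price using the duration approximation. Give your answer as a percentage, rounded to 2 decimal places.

Duration approximation: ΔP/P ≈ -D_mod · Δy = -5.85 × (-0.025) = +0.146250.
As a percentage: +14.6250%.

+14.63%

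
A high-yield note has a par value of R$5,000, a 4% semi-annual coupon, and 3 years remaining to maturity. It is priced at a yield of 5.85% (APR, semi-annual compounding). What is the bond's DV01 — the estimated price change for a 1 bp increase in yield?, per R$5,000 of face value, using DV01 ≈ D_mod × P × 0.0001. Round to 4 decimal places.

Periodic yield y = 0.02925.
  t   CF        PV=CF/(1+0.02925)^t    t·PV
  1       100.00        97.1581        97.1581
  2       100.00        94.3970       188.7940
  3       100.00        91.7144       275.1431
  4       100.00        89.1080       356.4318
  5       100.00        86.5756       432.8781
  6     5,100.00     4,289.8778    25,739.2669
  Σ                  4,748.8309    27,089.6721
P = 4,748.8309; D_Mac = 5.70449 half-year periods = 2.85225 yrs; D_mod = 2.77119 yrs.
DV01 ≈ 2.77119 × 4,748.8309 × 0.0001 = 1.315991.

R$1.3160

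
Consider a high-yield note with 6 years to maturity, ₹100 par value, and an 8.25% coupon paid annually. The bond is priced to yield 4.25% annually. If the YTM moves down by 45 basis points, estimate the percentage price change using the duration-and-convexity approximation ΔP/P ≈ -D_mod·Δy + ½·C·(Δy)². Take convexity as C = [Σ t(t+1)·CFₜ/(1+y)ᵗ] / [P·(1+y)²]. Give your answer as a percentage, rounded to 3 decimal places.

With y = 0.0425:
  t   CF        PV=CF/(1+0.0425)^t    t·PV        t(t+1)·PV
  1         8.25         7.9137         7.9137          15.8273
  2         8.25         7.5910        15.1821          45.5463
  3         8.25         7.2816        21.8447          87.3790
  4         8.25         6.9847        27.9389         139.6946
  5         8.25         6.7000        33.4999         200.9995
  6       108.25        84.3279       505.9677       3,541.7737
  Σ                    120.7990       612.3470       4,031.2204
P = 120.7990; D_Mac = 5.06914 yrs; D_mod = 4.86249 yrs; C = 30.70586.
Duration effect: -4.86249 × (-0.0045) = +0.021881
Convexity effect: 0.5 × 30.70586 × (-0.0045)² = +0.0003109
ΔP/P ≈ +0.021881 + 0.0003109 = +0.022192 = +2.2192%.

+2.219%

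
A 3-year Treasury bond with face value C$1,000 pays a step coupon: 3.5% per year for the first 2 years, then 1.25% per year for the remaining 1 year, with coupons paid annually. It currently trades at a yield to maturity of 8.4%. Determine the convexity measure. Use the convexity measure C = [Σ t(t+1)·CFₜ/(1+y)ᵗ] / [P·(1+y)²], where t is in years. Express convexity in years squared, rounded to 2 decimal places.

9.71

With y = 0.084:
  t   CF        PV=CF/(1+0.084)^t    t·PV        t(t+1)·PV
  1        35.00        32.2878        32.2878          64.5756
  2        35.00        29.7858        59.5716         178.7149
  3     1,012.50       794.8903     2,384.6708       9,538.6833
  Σ                    856.9639     2,476.5303       9,781.9739
P = 856.9639.
Convexity = Σ t(t+1)·PV / [P·(1+y)²] = 9,781.9739 / (856.9639 × 1.175056) = 9.71416.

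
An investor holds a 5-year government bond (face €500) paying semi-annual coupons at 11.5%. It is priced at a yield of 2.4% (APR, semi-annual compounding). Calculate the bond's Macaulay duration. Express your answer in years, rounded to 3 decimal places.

4.131 years

Periodic yield y = 0.012. Discount each cash flow and weight by its period:
  t   CF        PV=CF/(1+0.012)^t    t·PV
  1        28.75        28.4091        28.4091
  2        28.75        28.0722        56.1444
  3        28.75        27.7394        83.2181
  4        28.75        27.4104       109.6417
  5        28.75        27.0854       135.4270
  6        28.75        26.7642       160.5854
  7        28.75        26.4469       185.1281
  8        28.75        26.1333       209.0662
  9        28.75        25.8234       232.4105
  10      528.75       469.2943     4,692.9427
  Σ                    713.1785     5,892.9732
Price P = Σ PV = 713.1785.
Macaulay duration = Σ(t·PV) / P = 5,892.9732 / 713.1785 = 8.26297 half-year periods.
In years: 8.26297 / 2 = 4.13149 years.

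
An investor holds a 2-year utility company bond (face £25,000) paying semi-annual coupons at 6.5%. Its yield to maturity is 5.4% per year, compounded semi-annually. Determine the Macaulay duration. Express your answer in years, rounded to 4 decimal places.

1.9086 years

Periodic yield y = 0.027. Discount each cash flow and weight by its period:
  t   CF        PV=CF/(1+0.027)^t    t·PV
  1       812.50       791.1392       791.1392
  2       812.50       770.3401     1,540.6801
  3       812.50       750.0877     2,250.2631
  4    25,812.50    23,203.2220    92,812.8879
  Σ                 25,514.7890    97,394.9703
Price P = Σ PV = 25,514.7890.
Macaulay duration = Σ(t·PV) / P = 97,394.9703 / 25,514.7890 = 3.81720 half-year periods.
In years: 3.81720 / 2 = 1.90860 years.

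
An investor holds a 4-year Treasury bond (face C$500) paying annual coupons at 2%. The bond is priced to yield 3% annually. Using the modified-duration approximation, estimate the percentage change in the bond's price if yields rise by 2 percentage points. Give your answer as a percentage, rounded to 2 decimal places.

Periodic yield y = 0.03. Modified duration first:
  t   CF        PV=CF/(1+0.03)^t    t·PV
  1        10.00         9.7087         9.7087
  2        10.00         9.4260        18.8519
  3        10.00         9.1514        27.4542
  4       510.00       453.1284     1,812.5136
  Σ                    481.4145     1,868.5285
P = 481.4145; D_Mac = 3.88133 yrs; D_mod = 3.88133/(1+0.03) = 3.76828 yrs.
ΔP/P ≈ -D_mod · Δy = -3.76828 × (+0.02) = -0.075366 = -7.5366%.

-7.54%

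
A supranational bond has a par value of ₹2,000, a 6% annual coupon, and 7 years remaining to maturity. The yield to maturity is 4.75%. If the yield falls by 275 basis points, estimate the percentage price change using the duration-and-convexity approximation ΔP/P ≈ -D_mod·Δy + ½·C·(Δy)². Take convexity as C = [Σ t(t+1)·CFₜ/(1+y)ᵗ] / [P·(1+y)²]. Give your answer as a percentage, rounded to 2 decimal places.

With y = 0.0475:
  t   CF        PV=CF/(1+0.0475)^t    t·PV        t(t+1)·PV
  1       120.00       114.5585       114.5585         229.1169
  2       120.00       109.3637       218.7274         656.1822
  3       120.00       104.4045       313.2135       1,252.8538
  4       120.00        99.6702       398.6806       1,993.4030
  5       120.00        95.1505       475.7525       2,854.5151
  6       120.00        90.8358       545.0148       3,815.1037
  7     2,120.00     1,531.9960    10,723.9722      85,791.7776
  Σ                  2,145.9791    12,789.9195      96,592.9523
P = 2,145.9791; D_Mac = 5.95995 yrs; D_mod = 5.68969 yrs; C = 41.02153.
Duration effect: -5.68969 × (-0.0275) = +0.156466
Convexity effect: 0.5 × 41.02153 × (-0.0275)² = +0.0155113
ΔP/P ≈ +0.156466 + 0.0155113 = +0.171978 = +17.1978%.

+17.20%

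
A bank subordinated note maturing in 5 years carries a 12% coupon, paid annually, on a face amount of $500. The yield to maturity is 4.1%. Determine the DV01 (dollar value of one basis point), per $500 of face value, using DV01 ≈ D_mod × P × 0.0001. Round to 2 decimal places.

Periodic yield y = 0.041.
  t   CF        PV=CF/(1+0.041)^t    t·PV
  1        60.00        57.6369        57.6369
  2        60.00        55.3668       110.7337
  3        60.00        53.1862       159.5586
  4        60.00        51.0915       204.3658
  5       560.00       458.0727     2,290.3633
  Σ                    675.3541     2,822.6584
P = 675.3541; D_Mac = 4.17952 yrs; D_mod = 4.01491 yrs.
DV01 ≈ 4.01491 × 675.3541 × 0.0001 = 0.271149.

$0.27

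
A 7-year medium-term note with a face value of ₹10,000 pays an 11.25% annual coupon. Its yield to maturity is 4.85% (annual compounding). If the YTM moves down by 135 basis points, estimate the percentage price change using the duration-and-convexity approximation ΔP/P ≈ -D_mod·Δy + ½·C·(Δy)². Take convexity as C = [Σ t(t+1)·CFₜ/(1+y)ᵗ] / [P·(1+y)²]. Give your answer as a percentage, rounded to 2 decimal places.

+7.39%

With y = 0.0485:
  t   CF        PV=CF/(1+0.0485)^t    t·PV        t(t+1)·PV
  1     1,125.00     1,072.9614     1,072.9614       2,145.9227
  2     1,125.00     1,023.3299     2,046.6597       6,139.9792
  3     1,125.00       975.9942     2,927.9825      11,711.9299
  4     1,125.00       930.8480     3,723.3921      18,616.9606
  5     1,125.00       887.7902     4,438.9510      26,633.7061
  6     1,125.00       846.7241     5,080.3445      35,562.4116
  7    11,125.00     7,985.8468    55,900.9278     447,207.4224
  Σ                 13,723.4946    75,191.2190     548,018.3326
P = 13,723.4946; D_Mac = 5.47901 yrs; D_mod = 5.22557 yrs; C = 36.32399.
Duration effect: -5.22557 × (-0.0135) = +0.070545
Convexity effect: 0.5 × 36.32399 × (-0.0135)² = +0.0033100
ΔP/P ≈ +0.070545 + 0.0033100 = +0.073855 = +7.3855%.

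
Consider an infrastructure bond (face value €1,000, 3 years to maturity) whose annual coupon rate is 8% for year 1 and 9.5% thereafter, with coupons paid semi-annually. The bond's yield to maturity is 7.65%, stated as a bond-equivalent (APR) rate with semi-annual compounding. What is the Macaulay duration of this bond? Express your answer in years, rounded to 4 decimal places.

2.7151 years

Periodic yield y = 0.03825. Discount each cash flow and weight by its period:
  t   CF        PV=CF/(1+0.03825)^t    t·PV
  1        40.00        38.5264        38.5264
  2        40.00        37.1070        74.2140
  3        47.50        42.4412       127.3236
  4        47.50        40.8776       163.5106
  5        47.50        39.3717       196.8584
  6     1,047.50       836.2621     5,017.5723
  Σ                  1,034.5860     5,618.0054
Price P = Σ PV = 1,034.5860.
Macaulay duration = Σ(t·PV) / P = 5,618.0054 / 1,034.5860 = 5.43020 half-year periods.
In years: 5.43020 / 2 = 2.71510 years.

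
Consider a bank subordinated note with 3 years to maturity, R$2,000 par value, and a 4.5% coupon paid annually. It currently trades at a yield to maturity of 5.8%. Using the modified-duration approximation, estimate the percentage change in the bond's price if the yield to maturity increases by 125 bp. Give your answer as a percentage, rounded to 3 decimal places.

Periodic yield y = 0.058. Modified duration first:
  t   CF        PV=CF/(1+0.058)^t    t·PV
  1        90.00        85.0662        85.0662
  2        90.00        80.4028       160.8056
  3     2,090.00     1,764.7748     5,294.3243
  Σ                  1,930.2437     5,540.1960
P = 1,930.2437; D_Mac = 2.87021 yrs; D_mod = 2.87021/(1+0.058) = 2.71286 yrs.
ΔP/P ≈ -D_mod · Δy = -2.71286 × (+0.0125) = -0.033911 = -3.3911%.

-3.391%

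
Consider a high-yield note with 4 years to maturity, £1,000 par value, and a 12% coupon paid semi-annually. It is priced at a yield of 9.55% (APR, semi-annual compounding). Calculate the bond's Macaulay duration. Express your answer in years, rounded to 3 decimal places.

3.322 years

Periodic yield y = 0.04775. Discount each cash flow and weight by its period:
  t   CF        PV=CF/(1+0.04775)^t    t·PV
  1        60.00        57.2656        57.2656
  2        60.00        54.6558       109.3115
  3        60.00        52.1649       156.4947
  4        60.00        49.7875       199.1501
  5        60.00        47.5185       237.5926
  6        60.00        45.3529       272.1175
  7        60.00        43.2860       303.0021
  8     1,060.00       729.8683     5,838.9465
  Σ                  1,079.8995     7,173.8805
Price P = Σ PV = 1,079.8995.
Macaulay duration = Σ(t·PV) / P = 7,173.8805 / 1,079.8995 = 6.64310 half-year periods.
In years: 6.64310 / 2 = 3.32155 years.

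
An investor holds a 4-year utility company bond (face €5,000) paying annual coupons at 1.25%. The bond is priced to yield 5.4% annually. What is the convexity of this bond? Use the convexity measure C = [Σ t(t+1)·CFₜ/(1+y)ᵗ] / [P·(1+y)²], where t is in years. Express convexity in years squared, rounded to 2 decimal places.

17.52

With y = 0.054:
  t   CF        PV=CF/(1+0.054)^t    t·PV        t(t+1)·PV
  1        62.50        59.2979        59.2979         118.5958
  2        62.50        56.2599       112.5198         337.5593
  3        62.50        53.3775       160.1325         640.5299
  4     5,062.50     4,102.0655    16,408.2621      82,041.3104
  Σ                  4,271.0008    16,740.2122      83,137.9954
P = 4,271.0008.
Convexity = Σ t(t+1)·PV / [P·(1+y)²] = 83,137.9954 / (4,271.0008 × 1.110916) = 17.52220.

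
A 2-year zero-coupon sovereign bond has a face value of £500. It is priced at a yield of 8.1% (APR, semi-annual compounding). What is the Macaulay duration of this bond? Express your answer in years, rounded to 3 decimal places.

2.000 years

A zero-coupon bond has a single cash flow at maturity, so its Macaulay duration equals its maturity: 2 years.
(Equivalently: 4 semi-annual periods ÷ 2 = 2 years.)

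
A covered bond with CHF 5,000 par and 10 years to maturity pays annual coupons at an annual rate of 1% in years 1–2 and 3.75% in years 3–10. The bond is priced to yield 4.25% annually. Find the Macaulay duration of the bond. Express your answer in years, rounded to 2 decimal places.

Periodic yield y = 0.0425. Discount each cash flow and weight by its year:
  t   CF        PV=CF/(1+0.0425)^t    t·PV
  1        50.00        47.9616        47.9616
  2        50.00        46.0064        92.0127
  3       187.50       165.4905       496.4715
  4       187.50       158.7439       634.9756
  5       187.50       152.2723       761.3616
  6       187.50       146.0646       876.3874
  7       187.50       140.1099       980.7693
  8       187.50       134.3980     1,075.1839
  9       187.50       128.9189     1,160.2704
  10    5,187.50     3,421.3498    34,213.4976
  Σ                  4,541.3158    40,338.8916
Price P = Σ PV = 4,541.3158.
Macaulay duration = Σ(t·PV) / P = 40,338.8916 / 4,541.3158 = 8.88264 years.

8.88 years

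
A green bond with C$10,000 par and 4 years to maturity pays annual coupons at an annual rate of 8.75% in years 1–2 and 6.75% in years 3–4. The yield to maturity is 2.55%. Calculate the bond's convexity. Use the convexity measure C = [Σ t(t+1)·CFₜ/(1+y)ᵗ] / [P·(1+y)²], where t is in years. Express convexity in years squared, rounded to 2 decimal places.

16.47

With y = 0.0255:
  t   CF        PV=CF/(1+0.0255)^t    t·PV        t(t+1)·PV
  1       875.00       853.2423       853.2423       1,706.4846
  2       875.00       832.0257     1,664.0513       4,992.1540
  3       675.00       625.8882     1,877.6647       7,510.6587
  4    10,675.00     9,652.1758    38,608.7033     193,043.5167
  Σ                 11,963.3320    43,003.6617     207,252.8140
P = 11,963.3320.
Convexity = Σ t(t+1)·PV / [P·(1+y)²] = 207,252.8140 / (11,963.3320 × 1.051650) = 16.47316.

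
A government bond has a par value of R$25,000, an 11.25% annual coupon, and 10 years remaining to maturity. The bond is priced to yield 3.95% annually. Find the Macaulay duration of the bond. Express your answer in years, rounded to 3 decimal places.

Periodic yield y = 0.0395. Discount each cash flow and weight by its year:
  t   CF        PV=CF/(1+0.0395)^t    t·PV
  1     2,812.50     2,705.6277     2,705.6277
  2     2,812.50     2,602.8165     5,205.6329
  3     2,812.50     2,503.9119     7,511.7358
  4     2,812.50     2,408.7657     9,635.0628
  5     2,812.50     2,317.2349    11,586.1746
  6     2,812.50     2,229.1822    13,375.0933
  7     2,812.50     2,144.4754    15,011.3280
  8     2,812.50     2,062.9874    16,503.8994
  9     2,812.50     1,984.5959    17,861.3630
  10   27,812.50    18,879.7001   188,797.0011
  Σ                 39,839.2978   288,192.9186
Price P = Σ PV = 39,839.2978.
Macaulay duration = Σ(t·PV) / P = 288,192.9186 / 39,839.2978 = 7.23389 years.

7.234 years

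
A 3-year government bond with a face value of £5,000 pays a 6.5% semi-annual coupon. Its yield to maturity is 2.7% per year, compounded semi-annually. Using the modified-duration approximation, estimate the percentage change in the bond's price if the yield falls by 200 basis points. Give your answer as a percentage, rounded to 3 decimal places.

Periodic yield y = 0.0135. Modified duration first:
  t   CF        PV=CF/(1+0.0135)^t    t·PV
  1       162.50       160.3355       160.3355
  2       162.50       158.1998       316.3995
  3       162.50       156.0925       468.2776
  4       162.50       154.0133       616.0534
  5       162.50       151.9619       759.8093
  6     5,162.50     4,763.4054    28,580.4325
  Σ                  5,544.0084    30,901.3078
P = 5,544.0084; D_Mac = 5.57382 half-year periods = 2.78691 yrs; D_mod = 2.78691/(1+0.0135) = 2.74979 yrs.
ΔP/P ≈ -D_mod · Δy = -2.74979 × (-0.02) = +0.054996 = +5.4996%.

+5.500%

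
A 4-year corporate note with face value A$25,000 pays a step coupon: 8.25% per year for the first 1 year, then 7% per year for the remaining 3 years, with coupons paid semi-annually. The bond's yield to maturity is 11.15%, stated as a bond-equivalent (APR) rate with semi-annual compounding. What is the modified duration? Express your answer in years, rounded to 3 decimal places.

3.298 years

Periodic yield y = 0.05575. First find Macaulay duration:
  t   CF        PV=CF/(1+0.05575)^t    t·PV
  1     1,031.25       976.7937       976.7937
  2     1,031.25       925.2131     1,850.4262
  3       875.00       743.5750     2,230.7250
  4       875.00       704.3097     2,817.2389
  5       875.00       667.1179     3,335.5896
  6       875.00       631.8900     3,791.3403
  7       875.00       598.5224     4,189.6569
  8    25,875.00    16,764.5399   134,116.3189
  Σ                 22,011.9618   153,308.0896
P = 22,011.9618; Macaulay duration = 153,308.0896 / 22,011.9618 = 6.96476 half-year periods = 3.48238 years.
Modified duration = D_Mac / (1 + y) = 3.48238 / 1.05575 = 3.29849 years.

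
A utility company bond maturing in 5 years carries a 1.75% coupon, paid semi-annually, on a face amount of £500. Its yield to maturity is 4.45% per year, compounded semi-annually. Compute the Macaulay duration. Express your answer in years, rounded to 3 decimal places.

Periodic yield y = 0.02225. Discount each cash flow and weight by its period:
  t   CF        PV=CF/(1+0.02225)^t    t·PV
  1        4.375         4.2798         4.2798
  2        4.375         4.1866         8.3732
  3        4.375         4.0955        12.2865
  4        4.375         4.0064        16.0254
  5        4.375         3.9192        19.5958
  6        4.375         3.8339        23.0031
  7        4.375         3.7504        26.2528
  8        4.375         3.6688        29.3502
  9        4.375         3.5889        32.3003
  10     504.375       404.7458     4,047.4581
  Σ                    440.0752     4,218.9252
Price P = Σ PV = 440.0752.
Macaulay duration = Σ(t·PV) / P = 4,218.9252 / 440.0752 = 9.58683 half-year periods.
In years: 9.58683 / 2 = 4.79341 years.

4.793 years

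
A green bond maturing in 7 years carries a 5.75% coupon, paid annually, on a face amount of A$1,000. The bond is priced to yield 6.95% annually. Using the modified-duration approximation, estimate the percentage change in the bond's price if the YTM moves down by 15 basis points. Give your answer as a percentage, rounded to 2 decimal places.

Periodic yield y = 0.0695. Modified duration first:
  t   CF        PV=CF/(1+0.0695)^t    t·PV
  1        57.50        53.7634        53.7634
  2        57.50        50.2697       100.5394
  3        57.50        47.0030       141.0090
  4        57.50        43.9486       175.7943
  5        57.50        41.0926       205.4631
  6        57.50        38.4223       230.5337
  7     1,057.50       660.7160     4,625.0123
  Σ                    935.2156     5,532.1152
P = 935.2156; D_Mac = 5.91534 yrs; D_mod = 5.91534/(1+0.0695) = 5.53094 yrs.
ΔP/P ≈ -D_mod · Δy = -5.53094 × (-0.0015) = +0.008296 = +0.8296%.

+0.83%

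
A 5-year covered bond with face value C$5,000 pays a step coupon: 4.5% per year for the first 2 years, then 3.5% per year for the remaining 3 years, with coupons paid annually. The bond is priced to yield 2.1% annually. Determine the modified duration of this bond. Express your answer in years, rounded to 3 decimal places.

Periodic yield y = 0.021. First find Macaulay duration:
  t   CF        PV=CF/(1+0.021)^t    t·PV
  1       225.00       220.3722       220.3722
  2       225.00       215.8396       431.6791
  3       175.00       164.4223       493.2670
  4       175.00       161.0405       644.1620
  5     5,175.00     4,664.2481    23,321.2405
  Σ                  5,425.9227    25,110.7208
P = 5,425.9227; Macaulay duration = 25,110.7208 / 5,425.9227 = 4.62792 years.
Modified duration = D_Mac / (1 + y) = 4.62792 / 1.021 = 4.53273 years.

4.533 years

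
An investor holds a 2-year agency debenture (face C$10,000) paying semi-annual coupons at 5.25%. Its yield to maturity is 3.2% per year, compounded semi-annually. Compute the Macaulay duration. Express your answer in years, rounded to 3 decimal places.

1.926 years

Periodic yield y = 0.016. Discount each cash flow and weight by its period:
  t   CF        PV=CF/(1+0.016)^t    t·PV
  1       262.50       258.3661       258.3661
  2       262.50       254.2974       508.5948
  3       262.50       250.2927       750.8781
  4    10,262.50     9,631.1542    38,524.6170
  Σ                 10,394.1105    40,042.4560
Price P = Σ PV = 10,394.1105.
Macaulay duration = Σ(t·PV) / P = 40,042.4560 / 10,394.1105 = 3.85242 half-year periods.
In years: 3.85242 / 2 = 1.92621 years.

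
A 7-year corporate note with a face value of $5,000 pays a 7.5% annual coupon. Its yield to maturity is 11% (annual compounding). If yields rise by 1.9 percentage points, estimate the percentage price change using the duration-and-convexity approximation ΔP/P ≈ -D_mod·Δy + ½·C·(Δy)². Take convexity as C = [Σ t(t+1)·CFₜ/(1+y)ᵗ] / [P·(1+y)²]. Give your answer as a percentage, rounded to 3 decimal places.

-8.910%

With y = 0.11:
  t   CF        PV=CF/(1+0.11)^t    t·PV        t(t+1)·PV
  1       375.00       337.8378       337.8378         675.6757
  2       375.00       304.3584       608.7168       1,826.1505
  3       375.00       274.1968       822.5903       3,290.3612
  4       375.00       247.0241       988.0965       4,940.4823
  5       375.00       222.5442     1,112.7212       6,676.3274
  6       375.00       200.4903     1,202.9419       8,420.5932
  7     5,375.00     2,588.9140    18,122.3977     144,979.1817
  Σ                  4,175.3657    23,195.3023     170,808.7720
P = 4,175.3657; D_Mac = 5.55527 yrs; D_mod = 5.00475 yrs; C = 33.20242.
Duration effect: -5.00475 × (+0.019) = -0.095090
Convexity effect: 0.5 × 33.20242 × (0.019)² = +0.0059930
ΔP/P ≈ -0.095090 + 0.0059930 = -0.089097 = -8.9097%.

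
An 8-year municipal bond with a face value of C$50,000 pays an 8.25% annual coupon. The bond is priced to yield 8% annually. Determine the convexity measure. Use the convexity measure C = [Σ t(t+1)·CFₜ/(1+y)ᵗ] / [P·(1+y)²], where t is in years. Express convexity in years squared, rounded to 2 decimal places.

With y = 0.08:
  t   CF        PV=CF/(1+0.08)^t    t·PV        t(t+1)·PV
  1     4,125.00     3,819.4444     3,819.4444       7,638.8889
  2     4,125.00     3,536.5226     7,073.0453      21,219.1358
  3     4,125.00     3,274.5580     9,823.6740      39,294.6959
  4     4,125.00     3,031.9981    12,127.9926      60,639.9629
  5     4,125.00     2,807.4057    14,037.0284      84,222.1706
  6     4,125.00     2,599.4497    15,596.6983     109,176.8879
  7     4,125.00     2,406.8979    16,848.2852     134,786.2813
  8    54,125.00    29,242.0534   233,936.4270   2,105,427.8429
  Σ                 50,718.3299   313,262.5951   2,562,405.8662
P = 50,718.3299.
Convexity = Σ t(t+1)·PV / [P·(1+y)²] = 2,562,405.8662 / (50,718.3299 × 1.166400) = 43.31472.

43.31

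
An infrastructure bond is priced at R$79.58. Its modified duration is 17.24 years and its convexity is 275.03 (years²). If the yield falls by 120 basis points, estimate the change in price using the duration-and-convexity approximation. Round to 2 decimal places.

Duration effect: -D_mod·Δy = -17.24 × (-0.012) = +0.206880
Convexity effect: ½·C·(Δy)² = 0.5 × 275.03 × (-0.012)² = +0.01980216
ΔP/P ≈ +0.206880 + 0.01980216 = +0.22668216
ΔP ≈ 79.58 × (+0.22668216) = +18.0393662928.

+R$18.04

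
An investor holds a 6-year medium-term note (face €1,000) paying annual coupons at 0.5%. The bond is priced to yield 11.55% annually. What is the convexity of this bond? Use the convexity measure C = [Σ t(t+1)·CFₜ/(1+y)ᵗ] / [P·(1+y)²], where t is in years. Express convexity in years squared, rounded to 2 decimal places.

32.95

With y = 0.1155:
  t   CF        PV=CF/(1+0.1155)^t    t·PV        t(t+1)·PV
  1         5.00         4.4823         4.4823           8.9646
  2         5.00         4.0182         8.0364          24.1092
  3         5.00         3.6021        10.8064          43.2257
  4         5.00         3.2292        12.9167          64.5835
  5         5.00         2.8948        14.4741          86.8447
  6     1,005.00       521.6132     3,129.6795      21,907.7565
  Σ                    539.8399     3,180.3954      22,135.4842
P = 539.8399.
Convexity = Σ t(t+1)·PV / [P·(1+y)²] = 22,135.4842 / (539.8399 × 1.244340) = 32.95224.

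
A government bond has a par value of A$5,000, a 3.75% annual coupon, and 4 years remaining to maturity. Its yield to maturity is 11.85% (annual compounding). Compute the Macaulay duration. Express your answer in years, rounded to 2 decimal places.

3.75 years

Periodic yield y = 0.1185. Discount each cash flow and weight by its year:
  t   CF        PV=CF/(1+0.1185)^t    t·PV
  1       187.50       167.6352       167.6352
  2       187.50       149.8750       299.7501
  3       187.50       133.9965       401.9894
  4     5,187.50     3,314.4705    13,257.8819
  Σ                  3,765.9772    14,127.2566
Price P = Σ PV = 3,765.9772.
Macaulay duration = Σ(t·PV) / P = 14,127.2566 / 3,765.9772 = 3.75129 years.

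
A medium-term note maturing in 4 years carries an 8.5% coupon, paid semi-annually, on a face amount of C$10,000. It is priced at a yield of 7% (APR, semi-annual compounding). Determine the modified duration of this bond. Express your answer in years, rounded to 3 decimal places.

Periodic yield y = 0.035. First find Macaulay duration:
  t   CF        PV=CF/(1+0.035)^t    t·PV
  1       425.00       410.6280       410.6280
  2       425.00       396.7420       793.4841
  3       425.00       383.3256     1,149.9769
  4       425.00       370.3629     1,481.4518
  5       425.00       357.8386     1,789.1930
  6       425.00       345.7378     2,074.4266
  7       425.00       334.0462     2,338.3231
  8    10,425.00     7,916.8655    63,334.9238
  Σ                 10,515.5467    73,372.4074
P = 10,515.5467; Macaulay duration = 73,372.4074 / 10,515.5467 = 6.97752 half-year periods = 3.48876 years.
Modified duration = D_Mac / (1 + y) = 3.48876 / 1.035 = 3.37078 years.

3.371 years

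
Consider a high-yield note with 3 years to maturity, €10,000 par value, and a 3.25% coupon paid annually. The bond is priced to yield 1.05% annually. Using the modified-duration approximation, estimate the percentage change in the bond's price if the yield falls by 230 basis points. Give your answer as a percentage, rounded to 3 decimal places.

Periodic yield y = 0.0105. Modified duration first:
  t   CF        PV=CF/(1+0.0105)^t    t·PV
  1       325.00       321.6230       321.6230
  2       325.00       318.2810       636.5620
  3    10,325.00    10,006.4748    30,019.4245
  Σ                 10,646.3788    30,977.6094
P = 10,646.3788; D_Mac = 2.90969 yrs; D_mod = 2.90969/(1+0.0105) = 2.87945 yrs.
ΔP/P ≈ -D_mod · Δy = -2.87945 × (-0.023) = +0.066227 = +6.6227%.

+6.623%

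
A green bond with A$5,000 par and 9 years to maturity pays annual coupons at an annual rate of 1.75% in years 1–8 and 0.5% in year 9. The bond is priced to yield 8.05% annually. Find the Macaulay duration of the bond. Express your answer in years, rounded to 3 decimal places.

Periodic yield y = 0.0805. Discount each cash flow and weight by its year:
  t   CF        PV=CF/(1+0.0805)^t    t·PV
  1        87.50        80.9810        80.9810
  2        87.50        74.9477       149.8955
  3        87.50        69.3639       208.0918
  4        87.50        64.1961       256.7846
  5        87.50        59.4134       297.0669
  6        87.50        54.9869       329.9215
  7        87.50        50.8903       356.2318
  8        87.50        47.0988       376.7904
  9     5,025.00     2,503.3013    22,529.7117
  Σ                  3,005.1795    24,585.4753
Price P = Σ PV = 3,005.1795.
Macaulay duration = Σ(t·PV) / P = 24,585.4753 / 3,005.1795 = 8.18103 years.

8.181 years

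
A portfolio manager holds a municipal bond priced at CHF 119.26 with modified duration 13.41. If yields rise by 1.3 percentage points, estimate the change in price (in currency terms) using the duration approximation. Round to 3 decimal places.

-CHF 20.791

Duration approximation: ΔP/P ≈ -D_mod · Δy = -13.41 × (+0.013) = -0.174330.
ΔP ≈ 119.26 × (-0.174330) = -20.7905958.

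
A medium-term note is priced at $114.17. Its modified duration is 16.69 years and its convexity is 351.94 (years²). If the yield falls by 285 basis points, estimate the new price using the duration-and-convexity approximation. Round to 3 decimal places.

Duration effect: -D_mod·Δy = -16.69 × (-0.0285) = +0.475665
Convexity effect: ½·C·(Δy)² = 0.5 × 351.94 × (-0.0285)² = +0.1429316325
ΔP/P ≈ +0.475665 + 0.1429316325 = +0.6185966325
New price ≈ 114.17 × (1 + 0.6185966325) = 184.795177532525.

$184.795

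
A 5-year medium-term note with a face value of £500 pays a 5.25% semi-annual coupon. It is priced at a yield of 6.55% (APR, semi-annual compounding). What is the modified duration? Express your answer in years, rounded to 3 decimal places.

4.303 years

Periodic yield y = 0.03275. First find Macaulay duration:
  t   CF        PV=CF/(1+0.03275)^t    t·PV
  1       13.125        12.7088        12.7088
  2       13.125        12.3058        24.6115
  3       13.125        11.9155        35.7466
  4       13.125        11.5377        46.1507
  5       13.125        11.1718        55.8590
  6       13.125        10.8175        64.9052
  7       13.125        10.4745        73.3214
  8       13.125        10.1423        81.1386
  9       13.125         9.8207        88.3863
  10     513.125       371.7673     3,717.6726
  Σ                    472.6619     4,200.5008
P = 472.6619; Macaulay duration = 4,200.5008 / 472.6619 = 8.88690 half-year periods = 4.44345 years.
Modified duration = D_Mac / (1 + y) = 4.44345 / 1.03275 = 4.30254 years.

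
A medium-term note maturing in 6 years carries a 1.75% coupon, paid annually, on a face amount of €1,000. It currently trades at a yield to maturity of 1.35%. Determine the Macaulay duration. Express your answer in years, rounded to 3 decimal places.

Periodic yield y = 0.0135. Discount each cash flow and weight by its year:
  t   CF        PV=CF/(1+0.0135)^t    t·PV
  1        17.50        17.2669        17.2669
  2        17.50        17.0369        34.0738
  3        17.50        16.8100        50.4299
  4        17.50        16.5861        66.3442
  5        17.50        16.3651        81.8256
  6     1,017.50       938.8407     5,633.0441
  Σ                  1,022.9056     5,882.9845
Price P = Σ PV = 1,022.9056.
Macaulay duration = Σ(t·PV) / P = 5,882.9845 / 1,022.9056 = 5.75125 years.

5.751 years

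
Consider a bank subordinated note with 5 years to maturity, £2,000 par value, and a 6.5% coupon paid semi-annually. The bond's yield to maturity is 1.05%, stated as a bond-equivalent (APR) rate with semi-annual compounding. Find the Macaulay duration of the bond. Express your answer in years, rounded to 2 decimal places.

4.43 years

Periodic yield y = 0.00525. Discount each cash flow and weight by its period:
  t   CF        PV=CF/(1+0.00525)^t    t·PV
  1        65.00        64.6605        64.6605
  2        65.00        64.3228       128.6457
  3        65.00        63.9869       191.9607
  4        65.00        63.6527       254.6109
  5        65.00        63.3203       316.6015
  6        65.00        62.9896       377.9376
  7        65.00        62.6606       438.6244
  8        65.00        62.3334       498.6671
  9        65.00        62.0078       558.0706
  10    2,065.00     1,959.6533    19,596.5328
  Σ                  2,529.5880    22,426.3118
Price P = Σ PV = 2,529.5880.
Macaulay duration = Σ(t·PV) / P = 22,426.3118 / 2,529.5880 = 8.86560 half-year periods.
In years: 8.86560 / 2 = 4.43280 years.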